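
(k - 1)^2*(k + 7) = k^3 + 5*k^2 - 13*k + 7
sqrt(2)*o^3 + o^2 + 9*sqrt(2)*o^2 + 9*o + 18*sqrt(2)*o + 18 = (o + 3)*(o + 6)*(sqrt(2)*o + 1)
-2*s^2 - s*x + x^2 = (-2*s + x)*(s + x)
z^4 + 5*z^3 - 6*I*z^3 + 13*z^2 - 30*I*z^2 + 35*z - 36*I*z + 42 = (z + 2)*(z + 3)*(z - 7*I)*(z + I)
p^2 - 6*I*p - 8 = (p - 4*I)*(p - 2*I)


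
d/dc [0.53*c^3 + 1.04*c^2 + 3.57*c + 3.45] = 1.59*c^2 + 2.08*c + 3.57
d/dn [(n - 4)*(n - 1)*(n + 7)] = 3*n^2 + 4*n - 31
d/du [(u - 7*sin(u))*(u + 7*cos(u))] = -7*sqrt(2)*u*sin(u + pi/4) + 2*u - 49*cos(2*u) + 7*sqrt(2)*cos(u + pi/4)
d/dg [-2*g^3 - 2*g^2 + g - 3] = -6*g^2 - 4*g + 1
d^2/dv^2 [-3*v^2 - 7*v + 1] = -6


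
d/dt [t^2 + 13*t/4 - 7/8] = 2*t + 13/4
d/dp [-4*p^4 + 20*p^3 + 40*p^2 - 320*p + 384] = -16*p^3 + 60*p^2 + 80*p - 320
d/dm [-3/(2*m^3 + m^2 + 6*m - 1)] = 6*(3*m^2 + m + 3)/(2*m^3 + m^2 + 6*m - 1)^2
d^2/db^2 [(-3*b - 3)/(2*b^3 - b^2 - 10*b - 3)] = 6*(4*(b + 1)*(-3*b^2 + b + 5)^2 + (6*b^2 - 2*b + (b + 1)*(6*b - 1) - 10)*(-2*b^3 + b^2 + 10*b + 3))/(-2*b^3 + b^2 + 10*b + 3)^3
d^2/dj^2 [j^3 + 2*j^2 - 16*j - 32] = 6*j + 4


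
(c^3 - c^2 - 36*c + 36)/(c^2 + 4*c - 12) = (c^2 - 7*c + 6)/(c - 2)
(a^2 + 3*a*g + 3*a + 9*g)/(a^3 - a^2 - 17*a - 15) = (a + 3*g)/(a^2 - 4*a - 5)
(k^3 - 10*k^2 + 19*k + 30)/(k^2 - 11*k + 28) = (k^3 - 10*k^2 + 19*k + 30)/(k^2 - 11*k + 28)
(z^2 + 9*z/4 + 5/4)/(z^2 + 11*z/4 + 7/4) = (4*z + 5)/(4*z + 7)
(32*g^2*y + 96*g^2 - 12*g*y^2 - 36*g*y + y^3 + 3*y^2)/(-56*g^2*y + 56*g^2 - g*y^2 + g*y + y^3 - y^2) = (-4*g*y - 12*g + y^2 + 3*y)/(7*g*y - 7*g + y^2 - y)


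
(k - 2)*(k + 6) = k^2 + 4*k - 12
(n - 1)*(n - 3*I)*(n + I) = n^3 - n^2 - 2*I*n^2 + 3*n + 2*I*n - 3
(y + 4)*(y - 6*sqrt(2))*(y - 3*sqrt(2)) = y^3 - 9*sqrt(2)*y^2 + 4*y^2 - 36*sqrt(2)*y + 36*y + 144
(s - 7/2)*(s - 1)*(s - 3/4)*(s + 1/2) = s^4 - 19*s^3/4 + 17*s^2/4 + 13*s/16 - 21/16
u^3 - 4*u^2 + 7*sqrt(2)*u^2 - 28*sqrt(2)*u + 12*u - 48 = (u - 4)*(u + sqrt(2))*(u + 6*sqrt(2))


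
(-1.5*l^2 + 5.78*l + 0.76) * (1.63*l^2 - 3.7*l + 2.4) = -2.445*l^4 + 14.9714*l^3 - 23.7472*l^2 + 11.06*l + 1.824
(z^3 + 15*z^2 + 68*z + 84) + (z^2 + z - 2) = z^3 + 16*z^2 + 69*z + 82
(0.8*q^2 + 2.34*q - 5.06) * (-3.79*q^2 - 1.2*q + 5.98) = -3.032*q^4 - 9.8286*q^3 + 21.1534*q^2 + 20.0652*q - 30.2588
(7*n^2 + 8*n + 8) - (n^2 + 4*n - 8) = 6*n^2 + 4*n + 16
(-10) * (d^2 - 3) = 30 - 10*d^2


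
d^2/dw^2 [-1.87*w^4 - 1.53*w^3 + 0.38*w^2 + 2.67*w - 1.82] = -22.44*w^2 - 9.18*w + 0.76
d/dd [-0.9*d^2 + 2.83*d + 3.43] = 2.83 - 1.8*d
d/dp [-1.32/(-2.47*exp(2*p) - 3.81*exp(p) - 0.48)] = (-6.5208*exp(p) - 5.0292)*exp(p)/(2.47*exp(2*p) + 3.81*exp(p) + 0.48)^2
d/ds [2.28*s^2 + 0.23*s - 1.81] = 4.56*s + 0.23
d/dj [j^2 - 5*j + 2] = 2*j - 5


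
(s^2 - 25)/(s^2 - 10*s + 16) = (s^2 - 25)/(s^2 - 10*s + 16)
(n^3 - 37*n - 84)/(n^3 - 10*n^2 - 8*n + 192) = (n^2 - 4*n - 21)/(n^2 - 14*n + 48)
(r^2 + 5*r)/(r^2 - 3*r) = (r + 5)/(r - 3)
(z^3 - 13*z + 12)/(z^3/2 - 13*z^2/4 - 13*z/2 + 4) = 4*(z^3 - 13*z + 12)/(2*z^3 - 13*z^2 - 26*z + 16)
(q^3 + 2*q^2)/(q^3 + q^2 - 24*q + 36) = q^2*(q + 2)/(q^3 + q^2 - 24*q + 36)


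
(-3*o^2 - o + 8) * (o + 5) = -3*o^3 - 16*o^2 + 3*o + 40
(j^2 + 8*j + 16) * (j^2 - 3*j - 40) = j^4 + 5*j^3 - 48*j^2 - 368*j - 640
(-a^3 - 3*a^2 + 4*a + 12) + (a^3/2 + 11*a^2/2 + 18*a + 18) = -a^3/2 + 5*a^2/2 + 22*a + 30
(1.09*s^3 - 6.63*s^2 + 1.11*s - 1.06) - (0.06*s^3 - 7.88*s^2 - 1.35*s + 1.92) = 1.03*s^3 + 1.25*s^2 + 2.46*s - 2.98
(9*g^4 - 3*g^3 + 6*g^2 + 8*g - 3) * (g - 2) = 9*g^5 - 21*g^4 + 12*g^3 - 4*g^2 - 19*g + 6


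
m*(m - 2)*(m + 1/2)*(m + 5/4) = m^4 - m^3/4 - 23*m^2/8 - 5*m/4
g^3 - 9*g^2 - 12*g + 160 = (g - 8)*(g - 5)*(g + 4)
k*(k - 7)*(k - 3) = k^3 - 10*k^2 + 21*k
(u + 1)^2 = u^2 + 2*u + 1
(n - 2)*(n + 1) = n^2 - n - 2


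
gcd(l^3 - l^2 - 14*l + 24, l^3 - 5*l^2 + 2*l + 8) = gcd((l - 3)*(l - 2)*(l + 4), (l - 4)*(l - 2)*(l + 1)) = l - 2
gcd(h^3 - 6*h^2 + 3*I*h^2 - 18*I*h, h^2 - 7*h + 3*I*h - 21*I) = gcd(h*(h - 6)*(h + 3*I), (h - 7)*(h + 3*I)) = h + 3*I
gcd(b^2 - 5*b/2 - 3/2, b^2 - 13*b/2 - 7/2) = b + 1/2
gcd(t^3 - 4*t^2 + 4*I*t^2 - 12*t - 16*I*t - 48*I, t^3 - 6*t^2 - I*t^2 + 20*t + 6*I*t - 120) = t^2 + t*(-6 + 4*I) - 24*I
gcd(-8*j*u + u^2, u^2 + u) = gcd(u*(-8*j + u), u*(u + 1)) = u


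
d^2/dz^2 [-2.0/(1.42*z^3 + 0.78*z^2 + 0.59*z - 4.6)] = ((17.04*z + 3.12)*(1.42*z^3 + 0.78*z^2 + 0.59*z - 4.6) - 2.0*(4.26*z^2 + 1.56*z + 0.59)*(8.52*z^2 + 3.12*z + 1.18))/(1.42*z^3 + 0.78*z^2 + 0.59*z - 4.6)^3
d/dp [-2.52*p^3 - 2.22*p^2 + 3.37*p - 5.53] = -7.56*p^2 - 4.44*p + 3.37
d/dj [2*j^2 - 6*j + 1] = 4*j - 6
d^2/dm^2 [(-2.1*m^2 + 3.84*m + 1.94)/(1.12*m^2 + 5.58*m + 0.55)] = (35.882112*m^3 + 22.362816*m^2 + 58.5527040000001*m + 93.578732)/(1.404928*m^6 + 20.998656*m^5 + 106.688064*m^4 + 194.364792*m^3 + 52.39146*m^2 + 5.06385*m + 0.166375)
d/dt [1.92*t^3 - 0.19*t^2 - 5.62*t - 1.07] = 5.76*t^2 - 0.38*t - 5.62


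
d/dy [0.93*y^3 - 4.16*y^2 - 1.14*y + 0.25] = 2.79*y^2 - 8.32*y - 1.14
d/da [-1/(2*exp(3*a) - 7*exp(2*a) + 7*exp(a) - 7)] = (6*exp(2*a) - 14*exp(a) + 7)*exp(a)/(2*exp(3*a) - 7*exp(2*a) + 7*exp(a) - 7)^2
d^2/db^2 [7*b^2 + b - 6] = 14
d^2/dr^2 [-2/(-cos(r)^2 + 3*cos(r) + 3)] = 2*(4*sin(r)^4 + 9*sin(r)^2*cos(r) - 23*sin(r)^2 - 5)/(sin(r)^2 + 3*cos(r) + 2)^3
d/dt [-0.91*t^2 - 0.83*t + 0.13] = -1.82*t - 0.83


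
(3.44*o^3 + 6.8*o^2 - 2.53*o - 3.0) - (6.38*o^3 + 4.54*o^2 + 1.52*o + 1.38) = -2.94*o^3 + 2.26*o^2 - 4.05*o - 4.38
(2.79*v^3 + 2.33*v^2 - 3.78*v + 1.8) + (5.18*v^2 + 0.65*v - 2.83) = 2.79*v^3 + 7.51*v^2 - 3.13*v - 1.03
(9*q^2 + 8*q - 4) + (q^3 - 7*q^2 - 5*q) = q^3 + 2*q^2 + 3*q - 4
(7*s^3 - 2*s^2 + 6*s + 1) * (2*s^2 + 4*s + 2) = 14*s^5 + 24*s^4 + 18*s^3 + 22*s^2 + 16*s + 2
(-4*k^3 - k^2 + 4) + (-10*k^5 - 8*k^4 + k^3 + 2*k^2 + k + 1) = -10*k^5 - 8*k^4 - 3*k^3 + k^2 + k + 5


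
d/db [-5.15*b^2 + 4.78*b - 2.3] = 4.78 - 10.3*b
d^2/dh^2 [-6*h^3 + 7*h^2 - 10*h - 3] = 14 - 36*h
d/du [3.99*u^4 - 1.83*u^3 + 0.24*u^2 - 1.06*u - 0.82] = 15.96*u^3 - 5.49*u^2 + 0.48*u - 1.06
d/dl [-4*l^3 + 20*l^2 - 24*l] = -12*l^2 + 40*l - 24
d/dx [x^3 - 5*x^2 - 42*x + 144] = 3*x^2 - 10*x - 42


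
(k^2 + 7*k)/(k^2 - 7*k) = (k + 7)/(k - 7)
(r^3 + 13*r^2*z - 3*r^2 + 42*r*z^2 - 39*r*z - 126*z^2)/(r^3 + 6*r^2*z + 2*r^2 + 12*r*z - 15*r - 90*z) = (r + 7*z)/(r + 5)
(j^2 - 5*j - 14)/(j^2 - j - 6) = (j - 7)/(j - 3)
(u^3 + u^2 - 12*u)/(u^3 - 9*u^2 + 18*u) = (u + 4)/(u - 6)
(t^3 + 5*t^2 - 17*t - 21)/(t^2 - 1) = (t^2 + 4*t - 21)/(t - 1)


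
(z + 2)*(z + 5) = z^2 + 7*z + 10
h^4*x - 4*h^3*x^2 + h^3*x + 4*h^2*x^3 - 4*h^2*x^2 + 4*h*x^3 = h*(h - 2*x)^2*(h*x + x)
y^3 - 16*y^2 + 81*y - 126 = (y - 7)*(y - 6)*(y - 3)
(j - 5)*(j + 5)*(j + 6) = j^3 + 6*j^2 - 25*j - 150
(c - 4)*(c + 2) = c^2 - 2*c - 8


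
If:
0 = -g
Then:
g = 0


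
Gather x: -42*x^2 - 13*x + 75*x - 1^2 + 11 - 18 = -42*x^2 + 62*x - 8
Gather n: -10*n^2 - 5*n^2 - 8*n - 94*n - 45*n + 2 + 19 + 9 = -15*n^2 - 147*n + 30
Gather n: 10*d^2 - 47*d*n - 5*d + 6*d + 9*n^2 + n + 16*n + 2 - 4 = 10*d^2 + d + 9*n^2 + n*(17 - 47*d) - 2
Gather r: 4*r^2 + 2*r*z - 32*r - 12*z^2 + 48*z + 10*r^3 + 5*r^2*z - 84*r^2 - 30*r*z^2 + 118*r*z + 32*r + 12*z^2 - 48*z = 10*r^3 + r^2*(5*z - 80) + r*(-30*z^2 + 120*z)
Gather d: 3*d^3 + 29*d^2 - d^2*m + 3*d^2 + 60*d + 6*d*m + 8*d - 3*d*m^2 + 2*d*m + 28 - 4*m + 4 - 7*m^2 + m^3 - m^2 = 3*d^3 + d^2*(32 - m) + d*(-3*m^2 + 8*m + 68) + m^3 - 8*m^2 - 4*m + 32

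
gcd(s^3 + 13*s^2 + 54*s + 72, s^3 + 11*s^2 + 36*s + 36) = s^2 + 9*s + 18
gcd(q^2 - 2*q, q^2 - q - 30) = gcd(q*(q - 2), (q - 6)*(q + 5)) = 1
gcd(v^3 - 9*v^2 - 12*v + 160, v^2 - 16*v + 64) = v - 8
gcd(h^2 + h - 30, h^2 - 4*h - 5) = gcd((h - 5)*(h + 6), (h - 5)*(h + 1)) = h - 5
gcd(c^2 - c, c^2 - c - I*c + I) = c - 1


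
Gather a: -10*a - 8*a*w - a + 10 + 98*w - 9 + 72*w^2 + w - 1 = a*(-8*w - 11) + 72*w^2 + 99*w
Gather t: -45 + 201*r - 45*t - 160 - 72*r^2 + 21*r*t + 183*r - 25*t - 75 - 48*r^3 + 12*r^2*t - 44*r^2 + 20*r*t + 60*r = -48*r^3 - 116*r^2 + 444*r + t*(12*r^2 + 41*r - 70) - 280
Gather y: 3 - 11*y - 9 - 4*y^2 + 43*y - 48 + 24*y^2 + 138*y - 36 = 20*y^2 + 170*y - 90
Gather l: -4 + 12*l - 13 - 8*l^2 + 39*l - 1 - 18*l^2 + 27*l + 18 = -26*l^2 + 78*l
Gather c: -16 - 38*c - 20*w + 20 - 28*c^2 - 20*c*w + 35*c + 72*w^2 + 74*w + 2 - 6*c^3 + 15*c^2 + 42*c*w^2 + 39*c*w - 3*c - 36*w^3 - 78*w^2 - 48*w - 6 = -6*c^3 - 13*c^2 + c*(42*w^2 + 19*w - 6) - 36*w^3 - 6*w^2 + 6*w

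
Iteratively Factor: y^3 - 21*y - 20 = (y + 4)*(y^2 - 4*y - 5) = (y - 5)*(y + 4)*(y + 1)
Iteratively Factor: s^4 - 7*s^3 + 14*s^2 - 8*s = (s - 2)*(s^3 - 5*s^2 + 4*s) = (s - 2)*(s - 1)*(s^2 - 4*s) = (s - 4)*(s - 2)*(s - 1)*(s)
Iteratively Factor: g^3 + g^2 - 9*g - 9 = (g + 3)*(g^2 - 2*g - 3) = (g + 1)*(g + 3)*(g - 3)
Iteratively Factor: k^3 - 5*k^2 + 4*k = (k - 4)*(k^2 - k) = (k - 4)*(k - 1)*(k)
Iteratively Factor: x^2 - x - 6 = (x - 3)*(x + 2)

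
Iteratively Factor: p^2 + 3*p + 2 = (p + 2)*(p + 1)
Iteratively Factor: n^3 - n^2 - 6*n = (n)*(n^2 - n - 6) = n*(n + 2)*(n - 3)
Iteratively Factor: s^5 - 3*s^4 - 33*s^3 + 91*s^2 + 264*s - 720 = (s - 5)*(s^4 + 2*s^3 - 23*s^2 - 24*s + 144) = (s - 5)*(s + 4)*(s^3 - 2*s^2 - 15*s + 36) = (s - 5)*(s + 4)^2*(s^2 - 6*s + 9) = (s - 5)*(s - 3)*(s + 4)^2*(s - 3)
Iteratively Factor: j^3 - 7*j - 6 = (j + 2)*(j^2 - 2*j - 3) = (j - 3)*(j + 2)*(j + 1)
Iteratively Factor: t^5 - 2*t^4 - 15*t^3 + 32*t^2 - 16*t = (t)*(t^4 - 2*t^3 - 15*t^2 + 32*t - 16) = t*(t - 1)*(t^3 - t^2 - 16*t + 16) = t*(t - 4)*(t - 1)*(t^2 + 3*t - 4) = t*(t - 4)*(t - 1)^2*(t + 4)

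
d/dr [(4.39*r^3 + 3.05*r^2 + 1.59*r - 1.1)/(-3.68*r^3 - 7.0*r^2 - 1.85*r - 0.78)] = (7.105427357601e-15*r^5 - 19.506*r^4 - 4.54059999999998*r^3 - 16.9291*r^2 - 20.158*r - 3.2752)/(13.5424*r^6 + 51.52*r^5 + 62.616*r^4 + 31.6408*r^3 + 14.3425*r^2 + 2.886*r + 0.6084)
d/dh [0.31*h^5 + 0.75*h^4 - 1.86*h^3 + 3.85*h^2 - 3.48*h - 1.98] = 1.55*h^4 + 3.0*h^3 - 5.58*h^2 + 7.7*h - 3.48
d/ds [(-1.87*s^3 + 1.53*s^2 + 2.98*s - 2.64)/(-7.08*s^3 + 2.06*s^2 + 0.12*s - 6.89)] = (-7.105427357601e-15*s^5 + 6.9802*s^4 + 41.748*s^3 - 23.3759*s^2 - 10.2066*s - 20.2154)/(50.1264*s^6 - 29.1696*s^5 + 2.5444*s^4 + 98.0568*s^3 - 28.3724*s^2 - 1.6536*s + 47.4721)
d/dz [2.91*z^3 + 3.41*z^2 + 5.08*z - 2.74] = 8.73*z^2 + 6.82*z + 5.08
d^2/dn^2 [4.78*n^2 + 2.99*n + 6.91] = 9.56000000000000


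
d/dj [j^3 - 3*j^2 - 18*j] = 3*j^2 - 6*j - 18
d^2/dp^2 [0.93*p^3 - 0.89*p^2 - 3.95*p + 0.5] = 5.58*p - 1.78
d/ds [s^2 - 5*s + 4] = 2*s - 5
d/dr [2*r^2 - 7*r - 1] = 4*r - 7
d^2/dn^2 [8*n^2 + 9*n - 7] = 16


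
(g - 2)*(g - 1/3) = g^2 - 7*g/3 + 2/3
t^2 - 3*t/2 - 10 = (t - 4)*(t + 5/2)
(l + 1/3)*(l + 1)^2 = l^3 + 7*l^2/3 + 5*l/3 + 1/3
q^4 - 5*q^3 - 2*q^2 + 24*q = q*(q - 4)*(q - 3)*(q + 2)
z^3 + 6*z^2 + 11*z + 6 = (z + 1)*(z + 2)*(z + 3)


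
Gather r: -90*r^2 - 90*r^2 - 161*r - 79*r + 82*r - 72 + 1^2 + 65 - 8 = -180*r^2 - 158*r - 14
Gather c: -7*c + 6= 6 - 7*c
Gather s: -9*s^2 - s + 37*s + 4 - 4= -9*s^2 + 36*s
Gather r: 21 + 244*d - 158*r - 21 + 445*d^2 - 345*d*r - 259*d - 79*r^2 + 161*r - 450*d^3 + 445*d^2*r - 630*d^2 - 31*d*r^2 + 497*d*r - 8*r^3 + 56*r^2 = -450*d^3 - 185*d^2 - 15*d - 8*r^3 + r^2*(-31*d - 23) + r*(445*d^2 + 152*d + 3)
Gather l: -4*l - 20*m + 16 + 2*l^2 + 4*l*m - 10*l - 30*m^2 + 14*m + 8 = 2*l^2 + l*(4*m - 14) - 30*m^2 - 6*m + 24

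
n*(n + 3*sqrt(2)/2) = n^2 + 3*sqrt(2)*n/2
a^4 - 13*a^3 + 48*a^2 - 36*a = a*(a - 6)^2*(a - 1)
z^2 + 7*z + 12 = (z + 3)*(z + 4)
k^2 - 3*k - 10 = (k - 5)*(k + 2)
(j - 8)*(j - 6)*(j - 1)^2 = j^4 - 16*j^3 + 77*j^2 - 110*j + 48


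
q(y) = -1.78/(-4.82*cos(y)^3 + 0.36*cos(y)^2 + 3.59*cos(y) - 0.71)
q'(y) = -1.78*(-14.46*sin(y)*cos(y)^2 + 0.72*sin(y)*cos(y) + 3.59*sin(y))/(-4.82*cos(y)^3 + 0.36*cos(y)^2 + 3.59*cos(y) - 0.71)^2 = (25.7388*cos(y)^2 - 1.2816*cos(y) - 6.3902)*sin(y)/(4.82*cos(y)^3 - 0.36*cos(y)^2 - 3.59*cos(y) + 0.71)^2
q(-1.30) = -9.68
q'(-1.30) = 139.48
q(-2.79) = -7.90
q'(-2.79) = -118.68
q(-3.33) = -2.62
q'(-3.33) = 7.99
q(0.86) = -3.98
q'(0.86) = 14.16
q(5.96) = 1.63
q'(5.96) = -4.14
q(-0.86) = -3.98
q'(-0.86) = -14.16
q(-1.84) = 1.15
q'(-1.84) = 1.70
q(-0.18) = 1.25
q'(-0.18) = -1.53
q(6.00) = 1.49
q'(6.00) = -3.14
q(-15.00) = 1.59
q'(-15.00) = -4.93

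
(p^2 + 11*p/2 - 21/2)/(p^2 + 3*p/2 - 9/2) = (p + 7)/(p + 3)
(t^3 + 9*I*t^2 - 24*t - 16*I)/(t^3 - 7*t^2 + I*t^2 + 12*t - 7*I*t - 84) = (t^2 + 5*I*t - 4)/(t^2 - t*(7 + 3*I) + 21*I)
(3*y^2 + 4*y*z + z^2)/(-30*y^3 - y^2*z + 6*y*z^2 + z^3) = (-y - z)/(10*y^2 - 3*y*z - z^2)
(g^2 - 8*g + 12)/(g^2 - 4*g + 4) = (g - 6)/(g - 2)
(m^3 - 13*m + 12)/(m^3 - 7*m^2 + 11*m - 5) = (m^2 + m - 12)/(m^2 - 6*m + 5)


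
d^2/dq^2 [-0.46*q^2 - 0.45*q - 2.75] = -0.920000000000000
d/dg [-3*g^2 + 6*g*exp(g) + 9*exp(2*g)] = 6*g*exp(g) - 6*g + 18*exp(2*g) + 6*exp(g)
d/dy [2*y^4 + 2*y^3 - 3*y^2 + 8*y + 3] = 8*y^3 + 6*y^2 - 6*y + 8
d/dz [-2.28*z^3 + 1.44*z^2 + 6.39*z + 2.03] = -6.84*z^2 + 2.88*z + 6.39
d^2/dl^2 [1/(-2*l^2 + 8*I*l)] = (l*(l - 4*I) - 4*(l - 2*I)^2)/(l^3*(l - 4*I)^3)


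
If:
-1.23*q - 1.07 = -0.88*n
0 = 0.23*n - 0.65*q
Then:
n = 2.41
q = 0.85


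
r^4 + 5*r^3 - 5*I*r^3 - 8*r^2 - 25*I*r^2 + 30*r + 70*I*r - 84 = (r - 2)*(r + 7)*(r - 6*I)*(r + I)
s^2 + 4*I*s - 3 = (s + I)*(s + 3*I)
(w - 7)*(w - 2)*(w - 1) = w^3 - 10*w^2 + 23*w - 14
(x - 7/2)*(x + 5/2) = x^2 - x - 35/4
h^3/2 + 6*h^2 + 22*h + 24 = (h/2 + 1)*(h + 4)*(h + 6)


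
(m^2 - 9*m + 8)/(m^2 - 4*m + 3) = (m - 8)/(m - 3)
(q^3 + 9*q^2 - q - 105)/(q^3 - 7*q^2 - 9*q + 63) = (q^2 + 12*q + 35)/(q^2 - 4*q - 21)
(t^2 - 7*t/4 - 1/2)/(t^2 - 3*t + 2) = (t + 1/4)/(t - 1)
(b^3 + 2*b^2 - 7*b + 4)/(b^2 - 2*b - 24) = (b^2 - 2*b + 1)/(b - 6)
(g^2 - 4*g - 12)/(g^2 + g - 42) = (g + 2)/(g + 7)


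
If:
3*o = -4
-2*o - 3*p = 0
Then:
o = -4/3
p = 8/9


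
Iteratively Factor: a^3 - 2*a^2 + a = (a - 1)*(a^2 - a) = (a - 1)^2*(a)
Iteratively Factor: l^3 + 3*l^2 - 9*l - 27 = (l + 3)*(l^2 - 9) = (l - 3)*(l + 3)*(l + 3)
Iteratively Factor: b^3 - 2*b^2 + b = (b - 1)*(b^2 - b) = (b - 1)^2*(b)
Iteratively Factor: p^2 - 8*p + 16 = (p - 4)*(p - 4)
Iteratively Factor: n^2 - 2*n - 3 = (n - 3)*(n + 1)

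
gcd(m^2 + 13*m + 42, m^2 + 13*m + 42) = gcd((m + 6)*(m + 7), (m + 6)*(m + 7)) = m^2 + 13*m + 42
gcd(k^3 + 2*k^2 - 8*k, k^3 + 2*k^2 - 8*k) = k^3 + 2*k^2 - 8*k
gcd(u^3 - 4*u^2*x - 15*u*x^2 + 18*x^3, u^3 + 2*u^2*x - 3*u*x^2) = -u^2 - 2*u*x + 3*x^2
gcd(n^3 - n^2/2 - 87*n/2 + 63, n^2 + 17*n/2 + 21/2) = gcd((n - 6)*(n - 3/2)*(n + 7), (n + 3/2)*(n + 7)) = n + 7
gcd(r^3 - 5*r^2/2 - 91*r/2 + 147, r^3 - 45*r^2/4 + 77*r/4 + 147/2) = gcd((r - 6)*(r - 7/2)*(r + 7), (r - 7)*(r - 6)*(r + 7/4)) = r - 6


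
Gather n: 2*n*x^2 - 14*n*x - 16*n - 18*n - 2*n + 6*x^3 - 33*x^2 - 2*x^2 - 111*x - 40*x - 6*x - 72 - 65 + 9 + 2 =n*(2*x^2 - 14*x - 36) + 6*x^3 - 35*x^2 - 157*x - 126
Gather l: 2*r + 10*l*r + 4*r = 10*l*r + 6*r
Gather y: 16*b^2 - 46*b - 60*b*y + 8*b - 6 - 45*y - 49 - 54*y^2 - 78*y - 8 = 16*b^2 - 38*b - 54*y^2 + y*(-60*b - 123) - 63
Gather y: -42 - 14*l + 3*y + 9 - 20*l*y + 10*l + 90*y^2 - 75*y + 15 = -4*l + 90*y^2 + y*(-20*l - 72) - 18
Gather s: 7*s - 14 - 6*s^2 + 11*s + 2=-6*s^2 + 18*s - 12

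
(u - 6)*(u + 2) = u^2 - 4*u - 12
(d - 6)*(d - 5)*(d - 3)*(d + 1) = d^4 - 13*d^3 + 49*d^2 - 27*d - 90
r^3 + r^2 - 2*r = r*(r - 1)*(r + 2)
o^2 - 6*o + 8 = (o - 4)*(o - 2)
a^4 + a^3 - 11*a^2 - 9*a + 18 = (a - 3)*(a - 1)*(a + 2)*(a + 3)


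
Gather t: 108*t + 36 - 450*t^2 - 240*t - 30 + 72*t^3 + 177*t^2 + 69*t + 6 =72*t^3 - 273*t^2 - 63*t + 12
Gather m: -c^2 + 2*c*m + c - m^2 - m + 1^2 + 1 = -c^2 + c - m^2 + m*(2*c - 1) + 2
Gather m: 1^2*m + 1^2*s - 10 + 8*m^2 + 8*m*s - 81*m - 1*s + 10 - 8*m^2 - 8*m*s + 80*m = 0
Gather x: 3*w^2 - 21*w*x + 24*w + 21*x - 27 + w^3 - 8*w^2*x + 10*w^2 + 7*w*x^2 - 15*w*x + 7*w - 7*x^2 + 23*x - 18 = w^3 + 13*w^2 + 31*w + x^2*(7*w - 7) + x*(-8*w^2 - 36*w + 44) - 45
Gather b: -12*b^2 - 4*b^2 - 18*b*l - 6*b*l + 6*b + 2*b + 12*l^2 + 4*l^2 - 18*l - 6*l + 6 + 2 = -16*b^2 + b*(8 - 24*l) + 16*l^2 - 24*l + 8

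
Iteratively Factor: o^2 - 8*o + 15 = (o - 5)*(o - 3)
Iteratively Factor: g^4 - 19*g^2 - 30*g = (g - 5)*(g^3 + 5*g^2 + 6*g) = (g - 5)*(g + 2)*(g^2 + 3*g) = g*(g - 5)*(g + 2)*(g + 3)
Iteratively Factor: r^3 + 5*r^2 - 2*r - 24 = (r + 3)*(r^2 + 2*r - 8) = (r - 2)*(r + 3)*(r + 4)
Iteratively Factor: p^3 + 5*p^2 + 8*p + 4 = (p + 1)*(p^2 + 4*p + 4) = (p + 1)*(p + 2)*(p + 2)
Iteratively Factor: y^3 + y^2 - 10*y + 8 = (y - 1)*(y^2 + 2*y - 8) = (y - 1)*(y + 4)*(y - 2)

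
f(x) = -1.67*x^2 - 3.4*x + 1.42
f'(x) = -3.34*x - 3.4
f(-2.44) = -0.23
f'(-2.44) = 4.75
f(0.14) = 0.91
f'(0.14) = -3.87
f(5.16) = -60.59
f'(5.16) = -20.63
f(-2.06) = 1.34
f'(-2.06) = 3.48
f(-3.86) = -10.34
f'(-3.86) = 9.49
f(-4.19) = -13.65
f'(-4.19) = 10.59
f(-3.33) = -5.78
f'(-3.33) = 7.72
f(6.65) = -95.04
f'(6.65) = -25.61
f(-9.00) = -103.25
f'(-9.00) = 26.66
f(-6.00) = -38.30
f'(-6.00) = 16.64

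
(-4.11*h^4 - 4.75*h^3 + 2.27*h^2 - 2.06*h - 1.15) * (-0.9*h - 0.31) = 3.699*h^5 + 5.5491*h^4 - 0.5705*h^3 + 1.1503*h^2 + 1.6736*h + 0.3565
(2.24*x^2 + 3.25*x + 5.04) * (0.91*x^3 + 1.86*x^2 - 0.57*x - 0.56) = 2.0384*x^5 + 7.1239*x^4 + 9.3546*x^3 + 6.2675*x^2 - 4.6928*x - 2.8224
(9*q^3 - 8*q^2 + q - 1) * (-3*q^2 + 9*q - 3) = -27*q^5 + 105*q^4 - 102*q^3 + 36*q^2 - 12*q + 3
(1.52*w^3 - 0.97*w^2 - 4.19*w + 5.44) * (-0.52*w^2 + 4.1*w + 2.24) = -0.7904*w^5 + 6.7364*w^4 + 1.6066*w^3 - 22.1806*w^2 + 12.9184*w + 12.1856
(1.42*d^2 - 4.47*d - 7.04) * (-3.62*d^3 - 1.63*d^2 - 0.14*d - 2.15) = -5.1404*d^5 + 13.8668*d^4 + 32.5721*d^3 + 9.048*d^2 + 10.5961*d + 15.136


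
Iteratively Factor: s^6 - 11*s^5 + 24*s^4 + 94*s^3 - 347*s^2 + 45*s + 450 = (s + 1)*(s^5 - 12*s^4 + 36*s^3 + 58*s^2 - 405*s + 450) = (s - 3)*(s + 1)*(s^4 - 9*s^3 + 9*s^2 + 85*s - 150) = (s - 3)*(s - 2)*(s + 1)*(s^3 - 7*s^2 - 5*s + 75) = (s - 5)*(s - 3)*(s - 2)*(s + 1)*(s^2 - 2*s - 15) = (s - 5)^2*(s - 3)*(s - 2)*(s + 1)*(s + 3)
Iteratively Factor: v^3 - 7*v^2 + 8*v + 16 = (v + 1)*(v^2 - 8*v + 16) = (v - 4)*(v + 1)*(v - 4)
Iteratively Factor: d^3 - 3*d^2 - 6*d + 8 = (d - 1)*(d^2 - 2*d - 8) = (d - 1)*(d + 2)*(d - 4)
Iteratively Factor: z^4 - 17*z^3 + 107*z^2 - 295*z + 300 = (z - 4)*(z^3 - 13*z^2 + 55*z - 75) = (z - 5)*(z - 4)*(z^2 - 8*z + 15) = (z - 5)*(z - 4)*(z - 3)*(z - 5)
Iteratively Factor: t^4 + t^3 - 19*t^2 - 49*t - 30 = (t + 1)*(t^3 - 19*t - 30) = (t + 1)*(t + 3)*(t^2 - 3*t - 10) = (t - 5)*(t + 1)*(t + 3)*(t + 2)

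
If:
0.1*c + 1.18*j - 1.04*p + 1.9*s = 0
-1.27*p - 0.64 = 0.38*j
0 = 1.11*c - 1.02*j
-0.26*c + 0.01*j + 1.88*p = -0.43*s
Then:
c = -0.85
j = -0.93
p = -0.23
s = 0.50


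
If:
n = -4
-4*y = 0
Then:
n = -4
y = 0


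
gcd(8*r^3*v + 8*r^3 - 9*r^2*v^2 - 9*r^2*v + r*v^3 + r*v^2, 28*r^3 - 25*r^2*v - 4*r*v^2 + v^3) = r - v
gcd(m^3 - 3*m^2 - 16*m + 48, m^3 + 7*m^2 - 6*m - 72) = m^2 + m - 12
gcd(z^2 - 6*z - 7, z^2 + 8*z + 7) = z + 1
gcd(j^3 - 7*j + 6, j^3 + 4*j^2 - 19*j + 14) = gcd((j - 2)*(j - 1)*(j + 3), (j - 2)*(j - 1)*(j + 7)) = j^2 - 3*j + 2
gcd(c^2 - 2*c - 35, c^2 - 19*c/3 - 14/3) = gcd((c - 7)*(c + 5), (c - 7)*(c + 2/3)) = c - 7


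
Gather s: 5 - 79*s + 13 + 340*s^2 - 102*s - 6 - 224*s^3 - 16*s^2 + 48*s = -224*s^3 + 324*s^2 - 133*s + 12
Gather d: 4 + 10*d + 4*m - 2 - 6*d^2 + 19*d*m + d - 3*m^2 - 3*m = -6*d^2 + d*(19*m + 11) - 3*m^2 + m + 2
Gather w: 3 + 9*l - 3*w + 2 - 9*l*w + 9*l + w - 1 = 18*l + w*(-9*l - 2) + 4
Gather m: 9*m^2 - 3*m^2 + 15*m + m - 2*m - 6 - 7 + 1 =6*m^2 + 14*m - 12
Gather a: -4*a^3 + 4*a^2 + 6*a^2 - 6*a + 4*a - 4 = -4*a^3 + 10*a^2 - 2*a - 4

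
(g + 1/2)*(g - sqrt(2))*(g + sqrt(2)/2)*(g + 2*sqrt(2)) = g^4 + g^3/2 + 3*sqrt(2)*g^3/2 - 3*g^2 + 3*sqrt(2)*g^2/4 - 2*sqrt(2)*g - 3*g/2 - sqrt(2)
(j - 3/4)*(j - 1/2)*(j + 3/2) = j^3 + j^2/4 - 3*j/2 + 9/16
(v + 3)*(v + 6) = v^2 + 9*v + 18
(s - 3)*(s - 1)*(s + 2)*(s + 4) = s^4 + 2*s^3 - 13*s^2 - 14*s + 24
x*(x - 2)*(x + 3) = x^3 + x^2 - 6*x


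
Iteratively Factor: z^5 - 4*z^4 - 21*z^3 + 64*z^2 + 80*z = (z)*(z^4 - 4*z^3 - 21*z^2 + 64*z + 80) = z*(z - 4)*(z^3 - 21*z - 20) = z*(z - 4)*(z + 4)*(z^2 - 4*z - 5) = z*(z - 4)*(z + 1)*(z + 4)*(z - 5)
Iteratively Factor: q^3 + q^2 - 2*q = (q + 2)*(q^2 - q) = (q - 1)*(q + 2)*(q)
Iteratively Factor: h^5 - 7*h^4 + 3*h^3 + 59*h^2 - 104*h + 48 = (h - 1)*(h^4 - 6*h^3 - 3*h^2 + 56*h - 48) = (h - 1)*(h + 3)*(h^3 - 9*h^2 + 24*h - 16) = (h - 1)^2*(h + 3)*(h^2 - 8*h + 16) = (h - 4)*(h - 1)^2*(h + 3)*(h - 4)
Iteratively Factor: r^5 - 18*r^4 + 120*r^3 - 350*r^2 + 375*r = (r - 5)*(r^4 - 13*r^3 + 55*r^2 - 75*r) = r*(r - 5)*(r^3 - 13*r^2 + 55*r - 75) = r*(r - 5)^2*(r^2 - 8*r + 15) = r*(r - 5)^2*(r - 3)*(r - 5)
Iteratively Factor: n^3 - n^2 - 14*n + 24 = (n - 2)*(n^2 + n - 12) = (n - 3)*(n - 2)*(n + 4)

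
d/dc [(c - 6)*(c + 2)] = 2*c - 4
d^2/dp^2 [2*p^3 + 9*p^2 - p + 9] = 12*p + 18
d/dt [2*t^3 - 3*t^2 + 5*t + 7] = 6*t^2 - 6*t + 5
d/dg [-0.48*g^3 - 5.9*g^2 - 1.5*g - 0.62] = -1.44*g^2 - 11.8*g - 1.5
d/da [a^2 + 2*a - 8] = 2*a + 2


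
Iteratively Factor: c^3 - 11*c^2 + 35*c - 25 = (c - 1)*(c^2 - 10*c + 25) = (c - 5)*(c - 1)*(c - 5)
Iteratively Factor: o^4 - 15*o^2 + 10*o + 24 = (o + 4)*(o^3 - 4*o^2 + o + 6) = (o - 2)*(o + 4)*(o^2 - 2*o - 3) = (o - 2)*(o + 1)*(o + 4)*(o - 3)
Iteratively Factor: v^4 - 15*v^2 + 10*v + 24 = (v - 3)*(v^3 + 3*v^2 - 6*v - 8) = (v - 3)*(v - 2)*(v^2 + 5*v + 4) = (v - 3)*(v - 2)*(v + 1)*(v + 4)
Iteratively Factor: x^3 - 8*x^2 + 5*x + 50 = (x - 5)*(x^2 - 3*x - 10) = (x - 5)^2*(x + 2)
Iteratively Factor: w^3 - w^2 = (w)*(w^2 - w) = w*(w - 1)*(w)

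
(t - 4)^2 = t^2 - 8*t + 16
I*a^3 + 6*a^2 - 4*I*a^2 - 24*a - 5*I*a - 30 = (a - 5)*(a - 6*I)*(I*a + I)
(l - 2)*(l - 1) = l^2 - 3*l + 2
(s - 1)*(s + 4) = s^2 + 3*s - 4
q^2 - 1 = (q - 1)*(q + 1)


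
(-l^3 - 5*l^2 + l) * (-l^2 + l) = l^5 + 4*l^4 - 6*l^3 + l^2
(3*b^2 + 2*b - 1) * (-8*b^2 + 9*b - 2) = -24*b^4 + 11*b^3 + 20*b^2 - 13*b + 2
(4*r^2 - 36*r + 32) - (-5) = 4*r^2 - 36*r + 37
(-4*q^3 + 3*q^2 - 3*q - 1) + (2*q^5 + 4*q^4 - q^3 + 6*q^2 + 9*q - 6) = 2*q^5 + 4*q^4 - 5*q^3 + 9*q^2 + 6*q - 7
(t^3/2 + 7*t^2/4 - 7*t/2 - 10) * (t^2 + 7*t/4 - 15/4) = t^5/2 + 21*t^4/8 - 37*t^3/16 - 363*t^2/16 - 35*t/8 + 75/2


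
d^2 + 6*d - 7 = (d - 1)*(d + 7)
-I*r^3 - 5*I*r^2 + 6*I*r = r*(r + 6)*(-I*r + I)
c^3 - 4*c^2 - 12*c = c*(c - 6)*(c + 2)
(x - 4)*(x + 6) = x^2 + 2*x - 24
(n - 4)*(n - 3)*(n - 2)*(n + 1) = n^4 - 8*n^3 + 17*n^2 + 2*n - 24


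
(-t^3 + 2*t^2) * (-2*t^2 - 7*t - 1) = 2*t^5 + 3*t^4 - 13*t^3 - 2*t^2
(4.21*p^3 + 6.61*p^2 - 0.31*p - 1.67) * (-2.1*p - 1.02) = -8.841*p^4 - 18.1752*p^3 - 6.0912*p^2 + 3.8232*p + 1.7034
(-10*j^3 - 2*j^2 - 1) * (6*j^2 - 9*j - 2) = -60*j^5 + 78*j^4 + 38*j^3 - 2*j^2 + 9*j + 2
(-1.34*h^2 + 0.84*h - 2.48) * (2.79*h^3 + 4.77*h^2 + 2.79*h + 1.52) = -3.7386*h^5 - 4.0482*h^4 - 6.651*h^3 - 11.5228*h^2 - 5.6424*h - 3.7696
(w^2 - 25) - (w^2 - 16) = -9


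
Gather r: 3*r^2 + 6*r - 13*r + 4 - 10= 3*r^2 - 7*r - 6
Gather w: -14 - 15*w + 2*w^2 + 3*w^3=3*w^3 + 2*w^2 - 15*w - 14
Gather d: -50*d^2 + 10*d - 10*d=-50*d^2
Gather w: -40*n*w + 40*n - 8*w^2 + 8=-40*n*w + 40*n - 8*w^2 + 8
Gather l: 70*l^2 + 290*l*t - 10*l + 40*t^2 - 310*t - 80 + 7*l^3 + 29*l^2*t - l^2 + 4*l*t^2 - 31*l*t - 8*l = 7*l^3 + l^2*(29*t + 69) + l*(4*t^2 + 259*t - 18) + 40*t^2 - 310*t - 80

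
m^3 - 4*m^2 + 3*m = m*(m - 3)*(m - 1)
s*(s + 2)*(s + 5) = s^3 + 7*s^2 + 10*s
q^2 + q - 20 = (q - 4)*(q + 5)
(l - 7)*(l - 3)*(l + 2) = l^3 - 8*l^2 + l + 42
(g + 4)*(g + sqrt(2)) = g^2 + sqrt(2)*g + 4*g + 4*sqrt(2)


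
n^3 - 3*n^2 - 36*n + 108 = (n - 6)*(n - 3)*(n + 6)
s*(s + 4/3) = s^2 + 4*s/3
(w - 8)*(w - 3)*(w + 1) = w^3 - 10*w^2 + 13*w + 24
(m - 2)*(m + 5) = m^2 + 3*m - 10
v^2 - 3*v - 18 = (v - 6)*(v + 3)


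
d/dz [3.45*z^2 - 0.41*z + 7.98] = 6.9*z - 0.41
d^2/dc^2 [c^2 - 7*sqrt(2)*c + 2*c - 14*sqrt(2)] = 2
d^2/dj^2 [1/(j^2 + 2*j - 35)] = 2*(-j^2 - 2*j + 4*(j + 1)^2 + 35)/(j^2 + 2*j - 35)^3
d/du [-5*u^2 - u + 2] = -10*u - 1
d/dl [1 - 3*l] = -3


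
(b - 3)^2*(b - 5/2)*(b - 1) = b^4 - 19*b^3/2 + 65*b^2/2 - 93*b/2 + 45/2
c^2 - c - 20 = (c - 5)*(c + 4)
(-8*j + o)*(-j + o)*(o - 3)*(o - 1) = 8*j^2*o^2 - 32*j^2*o + 24*j^2 - 9*j*o^3 + 36*j*o^2 - 27*j*o + o^4 - 4*o^3 + 3*o^2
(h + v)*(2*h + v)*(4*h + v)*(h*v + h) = 8*h^4*v + 8*h^4 + 14*h^3*v^2 + 14*h^3*v + 7*h^2*v^3 + 7*h^2*v^2 + h*v^4 + h*v^3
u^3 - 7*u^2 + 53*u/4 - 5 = (u - 4)*(u - 5/2)*(u - 1/2)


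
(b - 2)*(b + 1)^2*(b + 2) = b^4 + 2*b^3 - 3*b^2 - 8*b - 4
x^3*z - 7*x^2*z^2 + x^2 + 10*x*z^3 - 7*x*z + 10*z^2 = (x - 5*z)*(x - 2*z)*(x*z + 1)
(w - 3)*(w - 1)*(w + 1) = w^3 - 3*w^2 - w + 3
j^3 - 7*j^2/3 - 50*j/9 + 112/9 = (j - 8/3)*(j - 2)*(j + 7/3)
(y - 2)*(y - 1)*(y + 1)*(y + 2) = y^4 - 5*y^2 + 4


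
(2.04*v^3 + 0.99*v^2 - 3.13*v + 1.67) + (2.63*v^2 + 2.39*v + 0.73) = 2.04*v^3 + 3.62*v^2 - 0.74*v + 2.4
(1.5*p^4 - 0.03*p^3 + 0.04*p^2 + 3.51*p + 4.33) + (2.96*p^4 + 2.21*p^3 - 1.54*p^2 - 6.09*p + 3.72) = 4.46*p^4 + 2.18*p^3 - 1.5*p^2 - 2.58*p + 8.05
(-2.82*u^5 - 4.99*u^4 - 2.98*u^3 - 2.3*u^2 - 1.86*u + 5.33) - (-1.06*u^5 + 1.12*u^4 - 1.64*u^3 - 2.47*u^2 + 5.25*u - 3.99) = -1.76*u^5 - 6.11*u^4 - 1.34*u^3 + 0.17*u^2 - 7.11*u + 9.32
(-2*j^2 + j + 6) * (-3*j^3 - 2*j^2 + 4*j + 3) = 6*j^5 + j^4 - 28*j^3 - 14*j^2 + 27*j + 18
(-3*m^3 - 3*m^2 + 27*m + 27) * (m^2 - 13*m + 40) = -3*m^5 + 36*m^4 - 54*m^3 - 444*m^2 + 729*m + 1080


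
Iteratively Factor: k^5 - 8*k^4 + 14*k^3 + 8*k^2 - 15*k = (k - 5)*(k^4 - 3*k^3 - k^2 + 3*k) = k*(k - 5)*(k^3 - 3*k^2 - k + 3) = k*(k - 5)*(k - 1)*(k^2 - 2*k - 3) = k*(k - 5)*(k - 3)*(k - 1)*(k + 1)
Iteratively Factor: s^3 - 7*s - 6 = (s + 1)*(s^2 - s - 6) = (s - 3)*(s + 1)*(s + 2)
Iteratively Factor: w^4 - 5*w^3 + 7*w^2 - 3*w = (w - 3)*(w^3 - 2*w^2 + w) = (w - 3)*(w - 1)*(w^2 - w) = (w - 3)*(w - 1)^2*(w)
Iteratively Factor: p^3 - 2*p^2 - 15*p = (p)*(p^2 - 2*p - 15) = p*(p + 3)*(p - 5)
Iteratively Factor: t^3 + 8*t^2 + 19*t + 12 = (t + 1)*(t^2 + 7*t + 12) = (t + 1)*(t + 3)*(t + 4)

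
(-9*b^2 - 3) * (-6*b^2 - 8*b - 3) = 54*b^4 + 72*b^3 + 45*b^2 + 24*b + 9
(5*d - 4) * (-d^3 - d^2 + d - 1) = -5*d^4 - d^3 + 9*d^2 - 9*d + 4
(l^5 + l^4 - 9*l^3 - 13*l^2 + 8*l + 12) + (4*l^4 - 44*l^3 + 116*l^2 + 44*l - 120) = l^5 + 5*l^4 - 53*l^3 + 103*l^2 + 52*l - 108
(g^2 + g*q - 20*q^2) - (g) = g^2 + g*q - g - 20*q^2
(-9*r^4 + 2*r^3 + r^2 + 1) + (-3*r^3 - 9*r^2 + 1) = -9*r^4 - r^3 - 8*r^2 + 2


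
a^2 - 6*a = a*(a - 6)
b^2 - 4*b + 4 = (b - 2)^2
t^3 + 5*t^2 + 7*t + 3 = (t + 1)^2*(t + 3)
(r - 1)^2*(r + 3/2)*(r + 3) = r^4 + 5*r^3/2 - 7*r^2/2 - 9*r/2 + 9/2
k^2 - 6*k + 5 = (k - 5)*(k - 1)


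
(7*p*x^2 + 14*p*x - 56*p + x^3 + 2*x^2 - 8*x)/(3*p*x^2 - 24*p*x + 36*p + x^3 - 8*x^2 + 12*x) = (7*p*x + 28*p + x^2 + 4*x)/(3*p*x - 18*p + x^2 - 6*x)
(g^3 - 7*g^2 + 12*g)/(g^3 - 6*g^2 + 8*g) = (g - 3)/(g - 2)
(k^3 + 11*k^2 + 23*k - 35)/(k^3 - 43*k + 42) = (k + 5)/(k - 6)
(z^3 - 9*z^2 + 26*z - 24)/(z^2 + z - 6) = (z^2 - 7*z + 12)/(z + 3)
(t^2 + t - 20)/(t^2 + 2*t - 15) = (t - 4)/(t - 3)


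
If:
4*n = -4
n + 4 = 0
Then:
No Solution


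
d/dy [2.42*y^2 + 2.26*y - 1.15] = 4.84*y + 2.26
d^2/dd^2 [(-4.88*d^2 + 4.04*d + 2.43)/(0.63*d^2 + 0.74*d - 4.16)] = (7.757064*d^3 - 70.950222*d^2 + 70.325388*d - 128.63076)/(0.250047*d^6 + 0.881118*d^5 - 3.918348*d^4 - 11.231128*d^3 + 25.873536*d^2 + 38.418432*d - 71.991296)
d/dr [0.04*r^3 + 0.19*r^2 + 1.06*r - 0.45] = 0.12*r^2 + 0.38*r + 1.06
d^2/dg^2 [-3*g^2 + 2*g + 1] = -6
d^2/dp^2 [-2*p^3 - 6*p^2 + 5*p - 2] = -12*p - 12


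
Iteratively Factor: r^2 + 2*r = (r)*(r + 2)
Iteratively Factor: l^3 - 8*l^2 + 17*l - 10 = (l - 5)*(l^2 - 3*l + 2) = (l - 5)*(l - 1)*(l - 2)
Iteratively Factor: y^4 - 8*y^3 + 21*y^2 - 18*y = (y - 2)*(y^3 - 6*y^2 + 9*y) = (y - 3)*(y - 2)*(y^2 - 3*y) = (y - 3)^2*(y - 2)*(y)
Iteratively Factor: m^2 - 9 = (m + 3)*(m - 3)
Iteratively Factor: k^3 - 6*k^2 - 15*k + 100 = (k - 5)*(k^2 - k - 20) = (k - 5)^2*(k + 4)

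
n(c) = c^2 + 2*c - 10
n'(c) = 2*c + 2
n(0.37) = -9.12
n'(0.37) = 2.74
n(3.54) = 9.61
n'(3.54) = 9.08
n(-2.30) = -9.31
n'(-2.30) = -2.60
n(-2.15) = -9.68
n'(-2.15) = -2.30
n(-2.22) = -9.51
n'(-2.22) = -2.44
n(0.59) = -8.47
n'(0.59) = 3.18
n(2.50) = 1.25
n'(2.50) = 7.00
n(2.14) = -1.14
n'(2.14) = 6.28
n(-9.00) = 53.00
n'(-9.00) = -16.00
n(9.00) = 89.00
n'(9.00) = 20.00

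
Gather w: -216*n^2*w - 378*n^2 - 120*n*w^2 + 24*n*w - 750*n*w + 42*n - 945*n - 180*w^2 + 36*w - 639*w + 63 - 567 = -378*n^2 - 903*n + w^2*(-120*n - 180) + w*(-216*n^2 - 726*n - 603) - 504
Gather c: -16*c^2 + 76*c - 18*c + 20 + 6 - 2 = -16*c^2 + 58*c + 24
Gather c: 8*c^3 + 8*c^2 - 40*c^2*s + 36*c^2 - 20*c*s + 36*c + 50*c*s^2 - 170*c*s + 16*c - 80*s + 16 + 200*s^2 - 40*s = 8*c^3 + c^2*(44 - 40*s) + c*(50*s^2 - 190*s + 52) + 200*s^2 - 120*s + 16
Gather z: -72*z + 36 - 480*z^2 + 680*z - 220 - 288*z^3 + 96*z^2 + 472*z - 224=-288*z^3 - 384*z^2 + 1080*z - 408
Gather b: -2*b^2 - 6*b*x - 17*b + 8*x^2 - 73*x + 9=-2*b^2 + b*(-6*x - 17) + 8*x^2 - 73*x + 9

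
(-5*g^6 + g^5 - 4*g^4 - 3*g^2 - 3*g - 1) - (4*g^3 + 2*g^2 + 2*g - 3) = -5*g^6 + g^5 - 4*g^4 - 4*g^3 - 5*g^2 - 5*g + 2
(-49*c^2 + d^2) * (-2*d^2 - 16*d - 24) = 98*c^2*d^2 + 784*c^2*d + 1176*c^2 - 2*d^4 - 16*d^3 - 24*d^2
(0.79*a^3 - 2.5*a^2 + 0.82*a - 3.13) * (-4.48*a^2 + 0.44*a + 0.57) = -3.5392*a^5 + 11.5476*a^4 - 4.3233*a^3 + 12.9582*a^2 - 0.9098*a - 1.7841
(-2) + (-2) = -4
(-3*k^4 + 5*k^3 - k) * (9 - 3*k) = 9*k^5 - 42*k^4 + 45*k^3 + 3*k^2 - 9*k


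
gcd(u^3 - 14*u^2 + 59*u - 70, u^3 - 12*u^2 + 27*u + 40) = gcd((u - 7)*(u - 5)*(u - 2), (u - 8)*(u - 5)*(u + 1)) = u - 5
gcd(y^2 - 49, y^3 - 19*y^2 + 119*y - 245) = y - 7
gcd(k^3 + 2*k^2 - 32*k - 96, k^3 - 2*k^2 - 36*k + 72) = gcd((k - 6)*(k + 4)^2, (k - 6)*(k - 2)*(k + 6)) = k - 6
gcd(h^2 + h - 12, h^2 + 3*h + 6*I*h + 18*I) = 1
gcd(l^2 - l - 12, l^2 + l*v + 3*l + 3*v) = l + 3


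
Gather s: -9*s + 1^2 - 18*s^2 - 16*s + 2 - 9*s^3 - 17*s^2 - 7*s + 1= -9*s^3 - 35*s^2 - 32*s + 4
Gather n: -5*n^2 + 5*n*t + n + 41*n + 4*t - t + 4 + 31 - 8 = -5*n^2 + n*(5*t + 42) + 3*t + 27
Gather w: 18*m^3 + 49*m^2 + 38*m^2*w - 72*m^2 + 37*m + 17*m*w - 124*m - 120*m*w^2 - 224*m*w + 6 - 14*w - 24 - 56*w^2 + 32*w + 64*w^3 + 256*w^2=18*m^3 - 23*m^2 - 87*m + 64*w^3 + w^2*(200 - 120*m) + w*(38*m^2 - 207*m + 18) - 18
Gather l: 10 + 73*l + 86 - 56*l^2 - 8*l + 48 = -56*l^2 + 65*l + 144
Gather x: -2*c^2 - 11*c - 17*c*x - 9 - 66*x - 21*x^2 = -2*c^2 - 11*c - 21*x^2 + x*(-17*c - 66) - 9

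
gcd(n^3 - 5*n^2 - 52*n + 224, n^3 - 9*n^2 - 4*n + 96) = n^2 - 12*n + 32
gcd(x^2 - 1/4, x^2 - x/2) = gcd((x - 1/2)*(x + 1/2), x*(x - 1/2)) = x - 1/2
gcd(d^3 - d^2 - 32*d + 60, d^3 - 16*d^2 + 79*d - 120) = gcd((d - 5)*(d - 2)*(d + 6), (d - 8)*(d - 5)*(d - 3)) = d - 5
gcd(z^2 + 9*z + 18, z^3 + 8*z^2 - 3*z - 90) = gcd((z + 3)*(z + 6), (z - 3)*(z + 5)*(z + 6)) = z + 6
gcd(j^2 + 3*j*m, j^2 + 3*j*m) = j^2 + 3*j*m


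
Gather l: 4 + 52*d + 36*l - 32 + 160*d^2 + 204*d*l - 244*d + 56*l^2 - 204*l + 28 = 160*d^2 - 192*d + 56*l^2 + l*(204*d - 168)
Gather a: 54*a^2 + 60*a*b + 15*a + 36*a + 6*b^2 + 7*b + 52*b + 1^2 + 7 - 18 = 54*a^2 + a*(60*b + 51) + 6*b^2 + 59*b - 10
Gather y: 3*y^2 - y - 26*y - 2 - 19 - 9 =3*y^2 - 27*y - 30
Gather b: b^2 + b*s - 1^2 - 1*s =b^2 + b*s - s - 1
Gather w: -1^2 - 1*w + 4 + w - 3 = 0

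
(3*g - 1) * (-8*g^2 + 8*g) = -24*g^3 + 32*g^2 - 8*g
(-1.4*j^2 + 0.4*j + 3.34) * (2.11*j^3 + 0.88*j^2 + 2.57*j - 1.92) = -2.954*j^5 - 0.388*j^4 + 3.8014*j^3 + 6.6552*j^2 + 7.8158*j - 6.4128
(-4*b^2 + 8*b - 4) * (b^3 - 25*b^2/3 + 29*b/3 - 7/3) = -4*b^5 + 124*b^4/3 - 328*b^3/3 + 120*b^2 - 172*b/3 + 28/3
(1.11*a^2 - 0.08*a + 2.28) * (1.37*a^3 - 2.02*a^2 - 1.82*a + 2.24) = 1.5207*a^5 - 2.3518*a^4 + 1.265*a^3 - 1.9736*a^2 - 4.3288*a + 5.1072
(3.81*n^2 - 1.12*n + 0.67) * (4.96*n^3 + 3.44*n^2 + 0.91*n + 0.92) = 18.8976*n^5 + 7.5512*n^4 + 2.9375*n^3 + 4.7908*n^2 - 0.4207*n + 0.6164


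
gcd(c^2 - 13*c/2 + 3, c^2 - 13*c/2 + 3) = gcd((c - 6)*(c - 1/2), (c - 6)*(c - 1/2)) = c^2 - 13*c/2 + 3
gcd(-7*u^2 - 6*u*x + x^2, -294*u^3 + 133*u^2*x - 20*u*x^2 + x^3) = -7*u + x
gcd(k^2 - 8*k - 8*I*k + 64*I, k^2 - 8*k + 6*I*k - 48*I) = k - 8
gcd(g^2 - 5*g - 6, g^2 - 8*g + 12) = g - 6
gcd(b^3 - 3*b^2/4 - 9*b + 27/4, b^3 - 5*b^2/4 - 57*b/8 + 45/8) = b^2 - 15*b/4 + 9/4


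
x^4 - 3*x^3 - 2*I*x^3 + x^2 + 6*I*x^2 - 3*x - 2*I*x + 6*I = (x - 3)*(x - 2*I)*(x - I)*(x + I)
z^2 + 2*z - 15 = (z - 3)*(z + 5)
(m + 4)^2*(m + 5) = m^3 + 13*m^2 + 56*m + 80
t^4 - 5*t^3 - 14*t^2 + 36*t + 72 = (t - 6)*(t - 3)*(t + 2)^2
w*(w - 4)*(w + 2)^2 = w^4 - 12*w^2 - 16*w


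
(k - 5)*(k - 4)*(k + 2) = k^3 - 7*k^2 + 2*k + 40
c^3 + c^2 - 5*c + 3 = (c - 1)^2*(c + 3)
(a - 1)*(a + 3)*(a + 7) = a^3 + 9*a^2 + 11*a - 21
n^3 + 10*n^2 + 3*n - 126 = (n - 3)*(n + 6)*(n + 7)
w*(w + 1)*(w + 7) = w^3 + 8*w^2 + 7*w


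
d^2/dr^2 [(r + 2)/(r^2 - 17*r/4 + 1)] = 8*(3*(3 - 4*r)*(4*r^2 - 17*r + 4) + (r + 2)*(8*r - 17)^2)/(4*r^2 - 17*r + 4)^3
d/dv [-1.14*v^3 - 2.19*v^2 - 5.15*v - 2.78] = -3.42*v^2 - 4.38*v - 5.15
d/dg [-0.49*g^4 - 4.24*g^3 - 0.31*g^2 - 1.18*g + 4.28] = -1.96*g^3 - 12.72*g^2 - 0.62*g - 1.18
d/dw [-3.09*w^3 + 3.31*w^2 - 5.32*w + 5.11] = -9.27*w^2 + 6.62*w - 5.32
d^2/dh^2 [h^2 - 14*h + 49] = 2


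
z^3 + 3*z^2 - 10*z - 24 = (z - 3)*(z + 2)*(z + 4)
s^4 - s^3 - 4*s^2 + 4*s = s*(s - 2)*(s - 1)*(s + 2)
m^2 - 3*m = m*(m - 3)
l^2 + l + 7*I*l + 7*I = (l + 1)*(l + 7*I)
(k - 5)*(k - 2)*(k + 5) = k^3 - 2*k^2 - 25*k + 50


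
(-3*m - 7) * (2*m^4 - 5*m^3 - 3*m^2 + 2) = -6*m^5 + m^4 + 44*m^3 + 21*m^2 - 6*m - 14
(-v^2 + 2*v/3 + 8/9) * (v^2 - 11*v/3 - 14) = -v^4 + 13*v^3/3 + 112*v^2/9 - 340*v/27 - 112/9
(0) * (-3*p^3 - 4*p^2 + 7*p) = 0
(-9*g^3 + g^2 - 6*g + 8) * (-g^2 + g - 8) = 9*g^5 - 10*g^4 + 79*g^3 - 22*g^2 + 56*g - 64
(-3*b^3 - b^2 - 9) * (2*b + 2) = -6*b^4 - 8*b^3 - 2*b^2 - 18*b - 18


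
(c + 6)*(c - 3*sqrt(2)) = c^2 - 3*sqrt(2)*c + 6*c - 18*sqrt(2)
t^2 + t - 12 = (t - 3)*(t + 4)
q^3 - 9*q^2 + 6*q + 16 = (q - 8)*(q - 2)*(q + 1)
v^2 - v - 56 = (v - 8)*(v + 7)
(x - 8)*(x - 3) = x^2 - 11*x + 24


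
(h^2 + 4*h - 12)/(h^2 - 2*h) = (h + 6)/h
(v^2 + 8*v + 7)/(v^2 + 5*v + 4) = (v + 7)/(v + 4)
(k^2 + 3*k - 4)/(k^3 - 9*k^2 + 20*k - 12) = (k + 4)/(k^2 - 8*k + 12)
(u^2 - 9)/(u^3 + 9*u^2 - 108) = (u + 3)/(u^2 + 12*u + 36)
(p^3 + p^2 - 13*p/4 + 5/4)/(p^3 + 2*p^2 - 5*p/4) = (p - 1)/p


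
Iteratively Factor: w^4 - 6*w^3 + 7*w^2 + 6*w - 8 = (w + 1)*(w^3 - 7*w^2 + 14*w - 8) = (w - 1)*(w + 1)*(w^2 - 6*w + 8) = (w - 2)*(w - 1)*(w + 1)*(w - 4)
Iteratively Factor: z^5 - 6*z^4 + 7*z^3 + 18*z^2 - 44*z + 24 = (z - 2)*(z^4 - 4*z^3 - z^2 + 16*z - 12) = (z - 2)*(z + 2)*(z^3 - 6*z^2 + 11*z - 6) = (z - 2)*(z - 1)*(z + 2)*(z^2 - 5*z + 6) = (z - 3)*(z - 2)*(z - 1)*(z + 2)*(z - 2)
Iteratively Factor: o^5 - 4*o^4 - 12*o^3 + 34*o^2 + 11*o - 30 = (o - 5)*(o^4 + o^3 - 7*o^2 - o + 6) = (o - 5)*(o - 2)*(o^3 + 3*o^2 - o - 3) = (o - 5)*(o - 2)*(o + 1)*(o^2 + 2*o - 3) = (o - 5)*(o - 2)*(o + 1)*(o + 3)*(o - 1)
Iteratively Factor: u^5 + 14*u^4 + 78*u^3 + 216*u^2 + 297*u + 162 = (u + 3)*(u^4 + 11*u^3 + 45*u^2 + 81*u + 54) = (u + 3)^2*(u^3 + 8*u^2 + 21*u + 18) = (u + 3)^3*(u^2 + 5*u + 6) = (u + 3)^4*(u + 2)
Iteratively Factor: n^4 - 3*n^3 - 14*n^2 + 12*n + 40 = (n - 5)*(n^3 + 2*n^2 - 4*n - 8) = (n - 5)*(n + 2)*(n^2 - 4) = (n - 5)*(n + 2)^2*(n - 2)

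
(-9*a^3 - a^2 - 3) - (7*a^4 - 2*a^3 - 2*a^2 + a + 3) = -7*a^4 - 7*a^3 + a^2 - a - 6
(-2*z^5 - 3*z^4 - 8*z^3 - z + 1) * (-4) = 8*z^5 + 12*z^4 + 32*z^3 + 4*z - 4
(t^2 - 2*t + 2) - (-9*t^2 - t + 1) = 10*t^2 - t + 1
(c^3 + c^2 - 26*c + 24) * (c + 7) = c^4 + 8*c^3 - 19*c^2 - 158*c + 168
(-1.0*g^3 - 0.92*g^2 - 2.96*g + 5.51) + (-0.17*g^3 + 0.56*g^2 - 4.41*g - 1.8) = -1.17*g^3 - 0.36*g^2 - 7.37*g + 3.71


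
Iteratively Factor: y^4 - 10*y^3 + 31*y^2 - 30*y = (y)*(y^3 - 10*y^2 + 31*y - 30) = y*(y - 2)*(y^2 - 8*y + 15) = y*(y - 3)*(y - 2)*(y - 5)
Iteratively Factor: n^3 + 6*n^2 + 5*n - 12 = (n + 4)*(n^2 + 2*n - 3) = (n - 1)*(n + 4)*(n + 3)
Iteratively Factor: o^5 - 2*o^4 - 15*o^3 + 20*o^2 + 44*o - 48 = (o + 2)*(o^4 - 4*o^3 - 7*o^2 + 34*o - 24) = (o - 2)*(o + 2)*(o^3 - 2*o^2 - 11*o + 12) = (o - 4)*(o - 2)*(o + 2)*(o^2 + 2*o - 3) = (o - 4)*(o - 2)*(o - 1)*(o + 2)*(o + 3)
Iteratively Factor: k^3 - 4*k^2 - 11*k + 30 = (k + 3)*(k^2 - 7*k + 10) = (k - 2)*(k + 3)*(k - 5)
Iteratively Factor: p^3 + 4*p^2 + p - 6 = (p - 1)*(p^2 + 5*p + 6) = (p - 1)*(p + 2)*(p + 3)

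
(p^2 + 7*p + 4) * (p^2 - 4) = p^4 + 7*p^3 - 28*p - 16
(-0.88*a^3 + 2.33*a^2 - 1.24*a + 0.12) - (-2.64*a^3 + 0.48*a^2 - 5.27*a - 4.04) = 1.76*a^3 + 1.85*a^2 + 4.03*a + 4.16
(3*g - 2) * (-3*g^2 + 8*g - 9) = -9*g^3 + 30*g^2 - 43*g + 18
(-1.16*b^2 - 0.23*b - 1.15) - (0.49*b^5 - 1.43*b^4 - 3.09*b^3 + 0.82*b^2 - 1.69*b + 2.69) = -0.49*b^5 + 1.43*b^4 + 3.09*b^3 - 1.98*b^2 + 1.46*b - 3.84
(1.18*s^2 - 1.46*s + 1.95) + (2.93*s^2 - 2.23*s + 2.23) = 4.11*s^2 - 3.69*s + 4.18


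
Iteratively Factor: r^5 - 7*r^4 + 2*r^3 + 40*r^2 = (r - 4)*(r^4 - 3*r^3 - 10*r^2) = (r - 4)*(r + 2)*(r^3 - 5*r^2) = (r - 5)*(r - 4)*(r + 2)*(r^2) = r*(r - 5)*(r - 4)*(r + 2)*(r)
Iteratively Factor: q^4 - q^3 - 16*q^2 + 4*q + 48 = (q + 3)*(q^3 - 4*q^2 - 4*q + 16) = (q + 2)*(q + 3)*(q^2 - 6*q + 8) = (q - 4)*(q + 2)*(q + 3)*(q - 2)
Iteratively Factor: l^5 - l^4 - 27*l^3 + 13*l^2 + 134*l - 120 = (l - 5)*(l^4 + 4*l^3 - 7*l^2 - 22*l + 24) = (l - 5)*(l + 4)*(l^3 - 7*l + 6) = (l - 5)*(l - 1)*(l + 4)*(l^2 + l - 6) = (l - 5)*(l - 1)*(l + 3)*(l + 4)*(l - 2)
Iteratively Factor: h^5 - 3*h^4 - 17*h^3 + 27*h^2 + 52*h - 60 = (h + 2)*(h^4 - 5*h^3 - 7*h^2 + 41*h - 30) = (h + 2)*(h + 3)*(h^3 - 8*h^2 + 17*h - 10) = (h - 1)*(h + 2)*(h + 3)*(h^2 - 7*h + 10) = (h - 2)*(h - 1)*(h + 2)*(h + 3)*(h - 5)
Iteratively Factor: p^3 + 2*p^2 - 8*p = (p - 2)*(p^2 + 4*p) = (p - 2)*(p + 4)*(p)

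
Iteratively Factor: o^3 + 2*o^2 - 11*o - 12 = (o + 1)*(o^2 + o - 12) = (o + 1)*(o + 4)*(o - 3)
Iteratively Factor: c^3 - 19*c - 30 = (c - 5)*(c^2 + 5*c + 6) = (c - 5)*(c + 2)*(c + 3)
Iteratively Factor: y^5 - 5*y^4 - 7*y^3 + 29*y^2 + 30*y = (y + 1)*(y^4 - 6*y^3 - y^2 + 30*y) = (y - 5)*(y + 1)*(y^3 - y^2 - 6*y) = (y - 5)*(y + 1)*(y + 2)*(y^2 - 3*y) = y*(y - 5)*(y + 1)*(y + 2)*(y - 3)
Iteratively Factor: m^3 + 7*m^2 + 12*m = (m + 3)*(m^2 + 4*m) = (m + 3)*(m + 4)*(m)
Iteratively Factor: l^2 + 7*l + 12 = (l + 3)*(l + 4)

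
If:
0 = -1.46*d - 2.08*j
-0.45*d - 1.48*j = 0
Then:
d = 0.00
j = 0.00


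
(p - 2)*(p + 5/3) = p^2 - p/3 - 10/3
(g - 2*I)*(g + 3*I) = g^2 + I*g + 6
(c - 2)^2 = c^2 - 4*c + 4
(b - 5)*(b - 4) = b^2 - 9*b + 20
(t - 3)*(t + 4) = t^2 + t - 12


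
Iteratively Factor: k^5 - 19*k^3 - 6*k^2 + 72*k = (k - 4)*(k^4 + 4*k^3 - 3*k^2 - 18*k) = (k - 4)*(k + 3)*(k^3 + k^2 - 6*k) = (k - 4)*(k - 2)*(k + 3)*(k^2 + 3*k) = (k - 4)*(k - 2)*(k + 3)^2*(k)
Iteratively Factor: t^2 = (t)*(t)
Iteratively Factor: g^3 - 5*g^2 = (g)*(g^2 - 5*g) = g^2*(g - 5)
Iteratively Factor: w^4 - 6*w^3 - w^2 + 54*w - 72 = (w - 3)*(w^3 - 3*w^2 - 10*w + 24) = (w - 3)*(w - 2)*(w^2 - w - 12) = (w - 4)*(w - 3)*(w - 2)*(w + 3)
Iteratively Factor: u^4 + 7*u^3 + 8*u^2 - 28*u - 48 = (u + 4)*(u^3 + 3*u^2 - 4*u - 12) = (u + 2)*(u + 4)*(u^2 + u - 6) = (u - 2)*(u + 2)*(u + 4)*(u + 3)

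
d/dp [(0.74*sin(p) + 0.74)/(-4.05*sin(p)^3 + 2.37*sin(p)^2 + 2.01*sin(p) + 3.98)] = (5.994*sin(p)^3 + 7.2372*sin(p)^2 - 3.5076*sin(p) + 1.4578)*cos(p)/(16.4025*sin(p)^6 - 19.197*sin(p)^5 - 10.6641*sin(p)^4 - 22.7106*sin(p)^3 + 22.9053*sin(p)^2 + 15.9996*sin(p) + 15.8404)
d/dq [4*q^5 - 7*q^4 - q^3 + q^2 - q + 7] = 20*q^4 - 28*q^3 - 3*q^2 + 2*q - 1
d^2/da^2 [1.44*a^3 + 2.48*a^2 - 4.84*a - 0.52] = 8.64*a + 4.96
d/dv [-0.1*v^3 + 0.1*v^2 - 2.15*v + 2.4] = -0.3*v^2 + 0.2*v - 2.15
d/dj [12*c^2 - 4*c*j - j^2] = -4*c - 2*j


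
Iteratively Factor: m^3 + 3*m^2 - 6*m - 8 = (m + 4)*(m^2 - m - 2) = (m + 1)*(m + 4)*(m - 2)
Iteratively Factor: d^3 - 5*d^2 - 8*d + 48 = (d - 4)*(d^2 - d - 12) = (d - 4)^2*(d + 3)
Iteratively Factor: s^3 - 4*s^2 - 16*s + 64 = (s - 4)*(s^2 - 16) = (s - 4)*(s + 4)*(s - 4)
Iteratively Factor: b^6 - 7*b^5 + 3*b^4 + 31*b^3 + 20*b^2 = (b - 5)*(b^5 - 2*b^4 - 7*b^3 - 4*b^2) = (b - 5)*(b - 4)*(b^4 + 2*b^3 + b^2) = (b - 5)*(b - 4)*(b + 1)*(b^3 + b^2) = (b - 5)*(b - 4)*(b + 1)^2*(b^2) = b*(b - 5)*(b - 4)*(b + 1)^2*(b)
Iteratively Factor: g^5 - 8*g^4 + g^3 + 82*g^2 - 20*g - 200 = (g - 5)*(g^4 - 3*g^3 - 14*g^2 + 12*g + 40) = (g - 5)*(g + 2)*(g^3 - 5*g^2 - 4*g + 20) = (g - 5)*(g - 2)*(g + 2)*(g^2 - 3*g - 10) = (g - 5)^2*(g - 2)*(g + 2)*(g + 2)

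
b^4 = b^4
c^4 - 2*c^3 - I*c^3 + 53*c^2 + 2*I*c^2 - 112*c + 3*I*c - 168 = (c - 3)*(c + 1)*(c - 8*I)*(c + 7*I)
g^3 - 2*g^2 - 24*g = g*(g - 6)*(g + 4)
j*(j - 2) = j^2 - 2*j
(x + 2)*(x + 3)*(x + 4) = x^3 + 9*x^2 + 26*x + 24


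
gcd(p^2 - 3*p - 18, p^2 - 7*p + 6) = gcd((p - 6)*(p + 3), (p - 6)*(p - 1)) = p - 6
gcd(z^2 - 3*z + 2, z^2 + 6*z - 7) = z - 1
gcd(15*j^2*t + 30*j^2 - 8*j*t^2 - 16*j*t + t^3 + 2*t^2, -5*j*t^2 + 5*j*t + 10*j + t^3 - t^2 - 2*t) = -5*j + t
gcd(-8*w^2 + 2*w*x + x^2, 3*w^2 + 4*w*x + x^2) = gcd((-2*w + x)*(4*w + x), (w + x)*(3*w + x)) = 1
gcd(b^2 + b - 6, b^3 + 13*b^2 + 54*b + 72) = b + 3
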